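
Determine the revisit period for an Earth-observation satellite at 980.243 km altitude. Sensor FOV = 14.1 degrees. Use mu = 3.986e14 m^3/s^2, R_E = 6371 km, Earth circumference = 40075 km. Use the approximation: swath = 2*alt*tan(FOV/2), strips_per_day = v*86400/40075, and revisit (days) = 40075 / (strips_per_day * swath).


swath = 2*980.243*tan(0.1230457) = 242.4542 km
v = sqrt(mu/r) = 7363.5673 m/s = 7.3636 km/s
strips/day = v*86400/40075 = 7.3636*86400/40075 = 15.8755
coverage/day = strips * swath = 15.8755 * 242.4542 = 3849.0916 km
revisit = 40075 / 3849.0916 = 10.4115 days

10.4115 days


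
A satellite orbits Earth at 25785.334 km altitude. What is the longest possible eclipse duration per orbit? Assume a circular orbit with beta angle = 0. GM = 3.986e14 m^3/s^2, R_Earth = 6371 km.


r = 32156.3340 km
T = 956.4445 min
Eclipse fraction = arcsin(R_E/r)/pi = arcsin(6371.0000/32156.3340)/pi
= arcsin(0.1981258)/pi = 0.06348546
Eclipse duration = 0.06348546 * 956.4445 = 60.7203 min

60.7203 minutes


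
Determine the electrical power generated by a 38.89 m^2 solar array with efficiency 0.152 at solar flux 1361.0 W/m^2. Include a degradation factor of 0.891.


P = area * eta * S * degradation
P = 38.89 * 0.152 * 1361.0 * 0.891
P = 7168.3196 W

7168.3196 W


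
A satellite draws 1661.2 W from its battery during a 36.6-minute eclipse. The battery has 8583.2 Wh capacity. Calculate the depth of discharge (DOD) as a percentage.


E_used = P * t / 60 = 1661.2 * 36.6 / 60 = 1013.3320 Wh
DOD = E_used / E_total * 100 = 1013.3320 / 8583.2 * 100
DOD = 11.8060 %

11.8060 %


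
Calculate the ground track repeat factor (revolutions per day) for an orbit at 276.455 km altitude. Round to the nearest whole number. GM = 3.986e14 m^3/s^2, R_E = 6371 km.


r = 6.647455e+06 m
T = 2*pi*sqrt(r^3/mu) = 5393.7937 s = 89.8966 min
revs/day = 1440 / 89.8966 = 16.0184
Rounded: 16 revolutions per day

16 revolutions per day


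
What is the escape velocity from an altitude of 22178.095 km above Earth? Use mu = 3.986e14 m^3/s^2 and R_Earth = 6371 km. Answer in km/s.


r = 6371.0 + 22178.095 = 28549.0950 km = 2.8549095e+07 m
v_esc = sqrt(2*mu/r) = sqrt(2*3.986e14 / 2.8549095e+07)
v_esc = 5284.3001 m/s = 5.2843 km/s

5.2843 km/s


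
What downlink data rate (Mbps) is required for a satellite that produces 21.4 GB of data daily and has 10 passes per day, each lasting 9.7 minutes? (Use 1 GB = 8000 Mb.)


total contact time = 10 * 9.7 * 60 = 5820.0000 s
data = 21.4 GB = 171200.0000 Mb
rate = 171200.0000 / 5820.0000 = 29.4158 Mbps

29.4158 Mbps


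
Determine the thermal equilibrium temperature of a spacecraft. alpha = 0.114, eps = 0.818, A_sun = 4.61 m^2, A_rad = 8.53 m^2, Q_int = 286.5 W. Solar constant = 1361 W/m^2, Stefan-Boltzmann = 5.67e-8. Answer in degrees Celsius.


Numerator = alpha*S*A_sun + Q_int = 0.114*1361*4.61 + 286.5 = 1001.7599 W
Denominator = eps*sigma*A_rad = 0.818*5.67e-8*8.53 = 3.9562652e-07 W/K^4
T^4 = 2.5320849e+09 K^4
T = 224.3208 K = -48.8292 C

-48.8292 degrees Celsius


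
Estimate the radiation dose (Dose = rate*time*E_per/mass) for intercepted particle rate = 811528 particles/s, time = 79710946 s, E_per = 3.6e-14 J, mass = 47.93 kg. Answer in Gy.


Total energy deposited = rate * time * E_per
  = 811528 * 79710946 * 3.6e-14 = 2.3288 J
Dose = E_total / mass = 2.3288 / 47.93
Dose = 0.0485866 Gy

0.0486 Gy


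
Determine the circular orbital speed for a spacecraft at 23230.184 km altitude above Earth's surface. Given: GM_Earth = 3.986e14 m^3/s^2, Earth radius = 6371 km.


r = R_E + alt = 6371.0 + 23230.184 = 29601.1840 km = 2.9601184e+07 m
v = sqrt(mu/r) = sqrt(3.986e14 / 2.9601184e+07) = 3669.5610 m/s = 3.6696 km/s

3.6696 km/s


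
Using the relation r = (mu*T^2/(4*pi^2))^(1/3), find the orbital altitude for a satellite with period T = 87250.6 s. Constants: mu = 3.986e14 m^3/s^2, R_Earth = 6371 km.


T = 87250.6 s
r = (mu*T^2/(4*pi^2))^(1/3) = (3.986e14 * 87250.6^2 / (4*pi^2))^(1/3)
r = 4.2517867e+07 m = 42517.8668 km
alt = r - R_E = 42517.8668 - 6371 = 36146.8668 km

36146.8668 km


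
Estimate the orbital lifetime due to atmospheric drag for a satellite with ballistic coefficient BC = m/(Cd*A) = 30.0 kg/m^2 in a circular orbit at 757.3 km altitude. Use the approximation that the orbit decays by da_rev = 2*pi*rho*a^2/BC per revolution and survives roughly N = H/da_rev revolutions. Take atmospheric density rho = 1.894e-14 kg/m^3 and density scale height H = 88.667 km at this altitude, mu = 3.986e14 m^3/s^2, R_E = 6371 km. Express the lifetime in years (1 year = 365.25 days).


a = R_E + alt = 7128.3000 km = 7.1283e+06 m
da_rev = 2*pi*rho*a^2/BC = 2*pi*1.894e-14*(7.1283e+06)^2/30.0 = 0.201562867 m per revolution
N = H/da_rev = 88667.0000 m / 0.201562867 m = 439897.4943 revolutions
P = 2*pi*sqrt(a^3/mu) = 5989.4946 s
lifetime = N*P = 439897.4943 * 5989.4946 = 2.6347636e+09 s = 30494.9496 days
years = 30494.9496 / 365.25 = 83.4906 years

83.4906 years


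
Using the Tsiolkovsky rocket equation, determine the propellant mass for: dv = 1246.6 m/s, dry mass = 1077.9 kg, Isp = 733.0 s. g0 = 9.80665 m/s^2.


ve = Isp * g0 = 733.0 * 9.80665 = 7188.274450 m/s
mass ratio = exp(dv/ve) = exp(1246.6/7188.274450) = 1.18936710
m_prop = m_dry * (mr - 1) = 1077.9 * (1.18936710 - 1)
m_prop = 204.1188 kg

204.1188 kg


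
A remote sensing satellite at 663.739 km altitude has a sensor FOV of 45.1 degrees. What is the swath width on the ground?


FOV = 45.1 deg = 0.7871435 rad
swath = 2 * alt * tan(FOV/2) = 2 * 663.739 * tan(0.3935717)
swath = 2 * 663.739 * 0.4152363
swath = 551.2171 km

551.2171 km


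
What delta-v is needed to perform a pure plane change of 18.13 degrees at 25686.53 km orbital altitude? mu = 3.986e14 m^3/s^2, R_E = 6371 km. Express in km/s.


r = 32057.5300 km = 3.205753e+07 m
V = sqrt(mu/r) = 3526.1730 m/s
di = 18.13 deg = 0.3164282 rad
dV = 2*V*sin(di/2) = 2*3526.1730*sin(0.1582141)
dV = 1111.1314 m/s = 1.1111 km/s

1.1111 km/s


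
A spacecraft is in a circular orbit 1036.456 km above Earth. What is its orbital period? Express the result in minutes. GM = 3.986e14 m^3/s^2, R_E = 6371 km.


r = 7407.4560 km = 7.407456e+06 m
T = 2*pi*sqrt(r^3/mu) = 2*pi*sqrt(4.0645011e+20 / 3.986e14)
T = 6344.7548 s = 105.7459 min

105.7459 minutes


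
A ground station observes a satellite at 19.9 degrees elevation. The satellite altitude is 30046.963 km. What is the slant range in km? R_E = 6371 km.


h = 30046.963 km, el = 19.9 deg
d = -R_E*sin(el) + sqrt((R_E*sin(el))^2 + 2*R_E*h + h^2)
d = -6371.0000*sin(0.3473205) + sqrt((6371.0000*0.3403796)^2 + 2*6371.0000*30046.963 + 30046.963^2)
d = 33753.3159 km

33753.3159 km


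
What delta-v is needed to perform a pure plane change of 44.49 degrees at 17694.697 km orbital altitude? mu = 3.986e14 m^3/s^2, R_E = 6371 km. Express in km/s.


r = 24065.6970 km = 2.4065697e+07 m
V = sqrt(mu/r) = 4069.7659 m/s
di = 44.49 deg = 0.776497 rad
dV = 2*V*sin(di/2) = 2*4069.7659*sin(0.3882485)
dV = 3081.3650 m/s = 3.0814 km/s

3.0814 km/s


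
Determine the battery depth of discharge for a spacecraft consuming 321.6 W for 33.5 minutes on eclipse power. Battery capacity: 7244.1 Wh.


E_used = P * t / 60 = 321.6 * 33.5 / 60 = 179.5600 Wh
DOD = E_used / E_total * 100 = 179.5600 / 7244.1 * 100
DOD = 2.4787 %

2.4787 %


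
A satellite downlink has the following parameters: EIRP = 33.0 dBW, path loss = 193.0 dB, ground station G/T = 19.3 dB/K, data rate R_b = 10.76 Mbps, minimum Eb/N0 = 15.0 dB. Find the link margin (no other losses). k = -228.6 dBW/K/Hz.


C/N0 = EIRP - FSPL + G/T - k = 33.0 - 193.0 + 19.3 - (-228.6)
C/N0 = 87.9000 dB-Hz
R_b = 10.76 Mbps = 1.076e+07 bps -> 10*log10(R_b) = 70.3181 dB-Hz
Eb/N0 = C/N0 - 10*log10(R_b) = 87.9000 - 70.3181 = 17.5819 dB
Margin = Eb/N0 - Eb/N0_req = 17.5819 - 15.0 = 2.5819 dB (link closes)

2.5819 dB


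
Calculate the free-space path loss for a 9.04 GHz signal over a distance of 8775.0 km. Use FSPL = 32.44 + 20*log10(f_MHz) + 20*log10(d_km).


f = 9.04 GHz = 9040.0000 MHz
d = 8775.0 km
FSPL = 32.44 + 20*log10(9040.0000) + 20*log10(8775.0)
FSPL = 32.44 + 79.1234 + 78.8649
FSPL = 190.4283 dB

190.4283 dB


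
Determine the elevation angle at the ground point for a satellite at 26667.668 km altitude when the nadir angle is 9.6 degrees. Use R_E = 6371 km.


r = R_E + alt = 33038.6680 km
Law of sines in the satellite / Earth-center / ground-point triangle:
  sin(nadir)/R_E = sin(90 + el)/r  =>  cos(el) = (r/R_E)*sin(nadir)
cos(el) = (33038.6680 / 6371.0000) * sin(9.6 deg) = 0.8648277
el = arccos(0.8648277) = 30.1370 deg
(Earth-central angle = 90 - nadir - el = 50.2630 deg)

30.1370 degrees


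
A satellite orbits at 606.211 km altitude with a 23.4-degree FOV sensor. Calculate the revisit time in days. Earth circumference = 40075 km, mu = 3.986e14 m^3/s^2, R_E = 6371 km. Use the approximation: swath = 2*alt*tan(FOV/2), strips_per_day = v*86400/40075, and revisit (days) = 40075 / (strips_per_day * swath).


swath = 2*606.211*tan(0.2042035) = 251.0805 km
v = sqrt(mu/r) = 7558.3625 m/s = 7.5584 km/s
strips/day = v*86400/40075 = 7.5584*86400/40075 = 16.2955
coverage/day = strips * swath = 16.2955 * 251.0805 = 4091.4850 km
revisit = 40075 / 4091.4850 = 9.7947 days

9.7947 days


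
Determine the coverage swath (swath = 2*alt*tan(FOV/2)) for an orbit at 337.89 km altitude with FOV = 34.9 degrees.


FOV = 34.9 deg = 0.6091199 rad
swath = 2 * alt * tan(FOV/2) = 2 * 337.89 * tan(0.30456)
swath = 2 * 337.89 * 0.3143396
swath = 212.4244 km

212.4244 km


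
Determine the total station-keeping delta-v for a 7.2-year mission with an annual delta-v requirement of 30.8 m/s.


dV = rate * years = 30.8 * 7.2
dV = 221.7600 m/s

221.7600 m/s


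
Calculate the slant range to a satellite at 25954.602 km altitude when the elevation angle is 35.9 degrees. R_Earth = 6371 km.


h = 25954.602 km, el = 35.9 deg
d = -R_E*sin(el) + sqrt((R_E*sin(el))^2 + 2*R_E*h + h^2)
d = -6371.0000*sin(0.6265732) + sqrt((6371.0000*0.5863724)^2 + 2*6371.0000*25954.602 + 25954.602^2)
d = 28175.2064 km

28175.2064 km


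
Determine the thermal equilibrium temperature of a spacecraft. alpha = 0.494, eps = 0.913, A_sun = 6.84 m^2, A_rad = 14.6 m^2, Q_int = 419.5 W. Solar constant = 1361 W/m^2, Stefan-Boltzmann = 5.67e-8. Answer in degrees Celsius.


Numerator = alpha*S*A_sun + Q_int = 0.494*1361*6.84 + 419.5 = 5018.2646 W
Denominator = eps*sigma*A_rad = 0.913*5.67e-8*14.6 = 7.5579966e-07 W/K^4
T^4 = 6.6396756e+09 K^4
T = 285.4544 K = 12.3044 C

12.3044 degrees Celsius


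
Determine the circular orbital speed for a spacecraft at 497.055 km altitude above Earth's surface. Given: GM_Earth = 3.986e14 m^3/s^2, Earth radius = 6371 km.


r = R_E + alt = 6371.0 + 497.055 = 6868.0550 km = 6.868055e+06 m
v = sqrt(mu/r) = sqrt(3.986e14 / 6.868055e+06) = 7618.1894 m/s = 7.6182 km/s

7.6182 km/s


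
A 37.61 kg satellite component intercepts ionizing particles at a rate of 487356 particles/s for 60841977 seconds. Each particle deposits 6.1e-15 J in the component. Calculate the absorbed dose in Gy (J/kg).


Total energy deposited = rate * time * E_per
  = 487356 * 60841977 * 6.1e-15 = 0.1808754 J
Dose = E_total / mass = 0.1808754 / 37.61
Dose = 0.004809237 Gy

0.0048 Gy


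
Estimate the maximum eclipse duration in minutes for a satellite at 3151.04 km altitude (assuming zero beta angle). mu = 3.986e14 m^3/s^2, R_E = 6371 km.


r = 9522.0400 km
T = 154.1186 min
Eclipse fraction = arcsin(R_E/r)/pi = arcsin(6371.0000/9522.0400)/pi
= arcsin(0.6690793)/pi = 0.2333114
Eclipse duration = 0.2333114 * 154.1186 = 35.9576 min

35.9576 minutes


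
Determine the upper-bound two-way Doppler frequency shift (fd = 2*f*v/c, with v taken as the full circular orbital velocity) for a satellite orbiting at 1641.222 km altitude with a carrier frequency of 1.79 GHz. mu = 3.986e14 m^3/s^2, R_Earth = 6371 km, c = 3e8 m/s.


r = 8.012222e+06 m
v = sqrt(mu/r) = 7053.2968 m/s (worst-case radial velocity)
f = 1.79 GHz = 1.79e+09 Hz
fd = 2*f*v/c = 2*1.79e+09*7053.2968/3.0e+08
fd = 84169.3420 Hz

84169.3420 Hz


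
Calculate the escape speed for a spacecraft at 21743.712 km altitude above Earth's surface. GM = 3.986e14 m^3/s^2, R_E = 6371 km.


r = 6371.0 + 21743.712 = 28114.7120 km = 2.8114712e+07 m
v_esc = sqrt(2*mu/r) = sqrt(2*3.986e14 / 2.8114712e+07)
v_esc = 5324.9658 m/s = 5.3250 km/s

5.3250 km/s


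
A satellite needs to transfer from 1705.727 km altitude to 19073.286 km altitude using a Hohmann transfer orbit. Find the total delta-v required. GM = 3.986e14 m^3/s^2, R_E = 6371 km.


r1 = 8076.7270 km = 8.076727e+06 m
r2 = 25444.2860 km = 2.5444286e+07 m
dv1 = sqrt(mu/r1)*(sqrt(2*r2/(r1+r2)) - 1) = 1630.6316 m/s
dv2 = sqrt(mu/r2)*(1 - sqrt(2*r1/(r1+r2))) = 1210.4163 m/s
total dv = |dv1| + |dv2| = 1630.6316 + 1210.4163 = 2841.0479 m/s = 2.8410 km/s

2.8410 km/s


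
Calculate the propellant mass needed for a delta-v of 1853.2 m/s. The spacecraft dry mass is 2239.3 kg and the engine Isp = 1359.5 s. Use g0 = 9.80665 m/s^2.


ve = Isp * g0 = 1359.5 * 9.80665 = 13332.140675 m/s
mass ratio = exp(dv/ve) = exp(1853.2/13332.140675) = 1.14912690
m_prop = m_dry * (mr - 1) = 2239.3 * (1.14912690 - 1)
m_prop = 333.9399 kg

333.9399 kg


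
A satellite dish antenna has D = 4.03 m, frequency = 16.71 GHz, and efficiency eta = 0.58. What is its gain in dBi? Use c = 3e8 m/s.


lambda = c/f = 3e8 / 1.671e+10 = 0.01795332 m
G = eta*(pi*D/lambda)^2 = 0.58*(pi*4.03/0.01795332)^2
G = 288435.1747 (linear)
G = 10*log10(288435.1747) = 54.6005 dBi

54.6005 dBi


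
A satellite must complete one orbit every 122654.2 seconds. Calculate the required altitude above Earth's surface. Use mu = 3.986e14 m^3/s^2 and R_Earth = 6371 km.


T = 122654.2 s
r = (mu*T^2/(4*pi^2))^(1/3) = (3.986e14 * 122654.2^2 / (4*pi^2))^(1/3)
r = 5.3355698e+07 m = 53355.6975 km
alt = r - R_E = 53355.6975 - 6371 = 46984.6975 km

46984.6975 km


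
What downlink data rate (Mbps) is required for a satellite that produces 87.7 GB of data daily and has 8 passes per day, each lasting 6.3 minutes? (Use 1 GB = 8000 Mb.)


total contact time = 8 * 6.3 * 60 = 3024.0000 s
data = 87.7 GB = 701600.0000 Mb
rate = 701600.0000 / 3024.0000 = 232.0106 Mbps

232.0106 Mbps


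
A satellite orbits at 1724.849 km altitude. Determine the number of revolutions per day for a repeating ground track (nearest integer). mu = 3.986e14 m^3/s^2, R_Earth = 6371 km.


r = 8.095849e+06 m
T = 2*pi*sqrt(r^3/mu) = 7249.4460 s = 120.8241 min
revs/day = 1440 / 120.8241 = 11.9182
Rounded: 12 revolutions per day

12 revolutions per day


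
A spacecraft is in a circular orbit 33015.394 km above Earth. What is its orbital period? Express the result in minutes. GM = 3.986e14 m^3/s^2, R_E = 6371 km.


r = 39386.3940 km = 3.9386394e+07 m
T = 2*pi*sqrt(r^3/mu) = 2*pi*sqrt(6.1099642e+22 / 3.986e14)
T = 77791.2147 s = 1296.5202 min

1296.5202 minutes


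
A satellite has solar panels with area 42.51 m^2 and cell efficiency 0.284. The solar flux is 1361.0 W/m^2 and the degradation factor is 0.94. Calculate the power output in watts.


P = area * eta * S * degradation
P = 42.51 * 0.284 * 1361.0 * 0.94
P = 15445.2671 W

15445.2671 W


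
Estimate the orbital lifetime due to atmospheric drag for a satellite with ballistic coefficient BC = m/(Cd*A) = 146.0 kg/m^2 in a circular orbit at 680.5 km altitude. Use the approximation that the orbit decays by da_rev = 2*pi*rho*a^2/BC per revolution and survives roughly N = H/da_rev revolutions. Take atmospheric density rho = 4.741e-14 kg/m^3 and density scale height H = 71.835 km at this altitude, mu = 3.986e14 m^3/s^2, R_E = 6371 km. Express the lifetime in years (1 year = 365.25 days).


a = R_E + alt = 7051.5000 km = 7.0515e+06 m
da_rev = 2*pi*rho*a^2/BC = 2*pi*4.741e-14*(7.0515e+06)^2/146.0 = 0.101451854 m per revolution
N = H/da_rev = 71835.0000 m / 0.101451854 m = 708069.8589 revolutions
P = 2*pi*sqrt(a^3/mu) = 5892.9599 s
lifetime = N*P = 708069.8589 * 5892.9599 = 4.1726273e+09 s = 48294.2974 days
years = 48294.2974 / 365.25 = 132.2226 years

132.2226 years


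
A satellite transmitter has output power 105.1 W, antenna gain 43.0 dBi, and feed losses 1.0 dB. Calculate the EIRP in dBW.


Pt = 105.1 W = 20.2160 dBW
EIRP = Pt_dBW + Gt - losses = 20.2160 + 43.0 - 1.0 = 62.2160 dBW

62.2160 dBW


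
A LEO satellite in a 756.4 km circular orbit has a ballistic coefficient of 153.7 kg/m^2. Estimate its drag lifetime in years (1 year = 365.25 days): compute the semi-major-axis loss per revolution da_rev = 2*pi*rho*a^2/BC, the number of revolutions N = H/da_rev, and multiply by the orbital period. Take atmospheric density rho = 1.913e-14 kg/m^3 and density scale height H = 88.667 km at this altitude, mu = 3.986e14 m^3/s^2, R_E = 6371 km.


a = R_E + alt = 7127.4000 km = 7.1274e+06 m
da_rev = 2*pi*rho*a^2/BC = 2*pi*1.913e-14*(7.1274e+06)^2/153.7 = 0.0397267682 m per revolution
N = H/da_rev = 88667.0000 m / 0.0397267682 m = 2.2319208e+06 revolutions
P = 2*pi*sqrt(a^3/mu) = 5988.3603 s
lifetime = N*P = 2.2319208e+06 * 5988.3603 = 1.3365546e+10 s = 154693.8172 days
years = 154693.8172 / 365.25 = 423.5286 years

423.5286 years


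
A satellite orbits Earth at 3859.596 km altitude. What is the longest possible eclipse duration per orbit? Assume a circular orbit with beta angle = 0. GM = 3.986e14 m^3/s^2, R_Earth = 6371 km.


r = 10230.5960 km
T = 171.6372 min
Eclipse fraction = arcsin(R_E/r)/pi = arcsin(6371.0000/10230.5960)/pi
= arcsin(0.6227399)/pi = 0.2139805
Eclipse duration = 0.2139805 * 171.6372 = 36.7270 min

36.7270 minutes


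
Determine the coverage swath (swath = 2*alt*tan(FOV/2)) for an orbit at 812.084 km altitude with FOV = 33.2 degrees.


FOV = 33.2 deg = 0.5794493 rad
swath = 2 * alt * tan(FOV/2) = 2 * 812.084 * tan(0.2897247)
swath = 2 * 812.084 * 0.2981129
swath = 484.1855 km

484.1855 km


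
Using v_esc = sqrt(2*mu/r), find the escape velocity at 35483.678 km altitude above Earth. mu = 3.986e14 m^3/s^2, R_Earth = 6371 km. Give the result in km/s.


r = 6371.0 + 35483.678 = 41854.6780 km = 4.1854678e+07 m
v_esc = sqrt(2*mu/r) = sqrt(2*3.986e14 / 4.1854678e+07)
v_esc = 4364.2703 m/s = 4.3643 km/s

4.3643 km/s


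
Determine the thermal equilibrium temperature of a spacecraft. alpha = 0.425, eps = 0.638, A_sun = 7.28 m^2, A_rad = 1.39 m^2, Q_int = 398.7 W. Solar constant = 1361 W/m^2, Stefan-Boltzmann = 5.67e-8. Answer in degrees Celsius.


Numerator = alpha*S*A_sun + Q_int = 0.425*1361*7.28 + 398.7 = 4609.6340 W
Denominator = eps*sigma*A_rad = 0.638*5.67e-8*1.39 = 5.0282694e-08 W/K^4
T^4 = 9.1674364e+10 K^4
T = 550.2524 K = 277.1024 C

277.1024 degrees Celsius


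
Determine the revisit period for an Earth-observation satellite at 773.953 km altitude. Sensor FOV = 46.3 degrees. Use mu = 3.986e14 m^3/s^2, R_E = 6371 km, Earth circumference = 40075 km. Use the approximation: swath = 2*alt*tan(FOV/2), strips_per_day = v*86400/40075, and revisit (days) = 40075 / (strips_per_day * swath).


swath = 2*773.953*tan(0.4040437) = 661.8350 km
v = sqrt(mu/r) = 7469.1118 m/s = 7.4691 km/s
strips/day = v*86400/40075 = 7.4691*86400/40075 = 16.1031
coverage/day = strips * swath = 16.1031 * 661.8350 = 10657.5876 km
revisit = 40075 / 10657.5876 = 3.7602 days

3.7602 days


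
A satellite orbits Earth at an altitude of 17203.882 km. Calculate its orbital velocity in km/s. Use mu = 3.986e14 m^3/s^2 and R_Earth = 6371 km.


r = R_E + alt = 6371.0 + 17203.882 = 23574.8820 km = 2.3574882e+07 m
v = sqrt(mu/r) = sqrt(3.986e14 / 2.3574882e+07) = 4111.9127 m/s = 4.1119 km/s

4.1119 km/s


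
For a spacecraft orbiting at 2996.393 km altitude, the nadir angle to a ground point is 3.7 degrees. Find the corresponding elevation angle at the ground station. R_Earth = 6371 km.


r = R_E + alt = 9367.3930 km
Law of sines in the satellite / Earth-center / ground-point triangle:
  sin(nadir)/R_E = sin(90 + el)/r  =>  cos(el) = (r/R_E)*sin(nadir)
cos(el) = (9367.3930 / 6371.0000) * sin(3.7 deg) = 0.09488298
el = arccos(0.09488298) = 84.5554 deg
(Earth-central angle = 90 - nadir - el = 1.7446 deg)

84.5554 degrees


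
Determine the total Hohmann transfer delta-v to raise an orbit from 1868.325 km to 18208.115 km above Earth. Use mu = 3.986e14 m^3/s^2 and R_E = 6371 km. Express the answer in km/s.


r1 = 8239.3250 km = 8.239325e+06 m
r2 = 24579.1150 km = 2.4579115e+07 m
dv1 = sqrt(mu/r1)*(sqrt(2*r2/(r1+r2)) - 1) = 1557.1837 m/s
dv2 = sqrt(mu/r2)*(1 - sqrt(2*r1/(r1+r2))) = 1173.4737 m/s
total dv = |dv1| + |dv2| = 1557.1837 + 1173.4737 = 2730.6574 m/s = 2.7307 km/s

2.7307 km/s


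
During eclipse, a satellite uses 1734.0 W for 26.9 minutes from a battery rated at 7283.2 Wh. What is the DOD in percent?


E_used = P * t / 60 = 1734.0 * 26.9 / 60 = 777.4100 Wh
DOD = E_used / E_total * 100 = 777.4100 / 7283.2 * 100
DOD = 10.6740 %

10.6740 %


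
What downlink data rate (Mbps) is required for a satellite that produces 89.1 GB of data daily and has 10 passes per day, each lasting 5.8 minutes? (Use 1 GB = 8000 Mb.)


total contact time = 10 * 5.8 * 60 = 3480.0000 s
data = 89.1 GB = 712800.0000 Mb
rate = 712800.0000 / 3480.0000 = 204.8276 Mbps

204.8276 Mbps


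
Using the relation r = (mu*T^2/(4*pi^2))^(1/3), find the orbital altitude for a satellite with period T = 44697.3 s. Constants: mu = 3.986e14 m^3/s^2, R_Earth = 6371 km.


T = 44697.3 s
r = (mu*T^2/(4*pi^2))^(1/3) = (3.986e14 * 44697.3^2 / (4*pi^2))^(1/3)
r = 2.7221583e+07 m = 27221.5831 km
alt = r - R_E = 27221.5831 - 6371 = 20850.5831 km

20850.5831 km


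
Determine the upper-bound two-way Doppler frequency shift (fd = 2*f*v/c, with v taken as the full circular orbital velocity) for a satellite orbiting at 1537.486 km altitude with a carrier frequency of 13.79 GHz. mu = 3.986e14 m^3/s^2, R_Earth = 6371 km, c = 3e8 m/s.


r = 7.908486e+06 m
v = sqrt(mu/r) = 7099.4053 m/s (worst-case radial velocity)
f = 13.79 GHz = 1.379e+10 Hz
fd = 2*f*v/c = 2*1.379e+10*7099.4053/3.0e+08
fd = 652671.9964 Hz

652671.9964 Hz


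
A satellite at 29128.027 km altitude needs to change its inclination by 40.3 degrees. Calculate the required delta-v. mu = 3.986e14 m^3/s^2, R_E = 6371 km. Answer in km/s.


r = 35499.0270 km = 3.5499027e+07 m
V = sqrt(mu/r) = 3350.8919 m/s
di = 40.3 deg = 0.7033677 rad
dV = 2*V*sin(di/2) = 2*3350.8919*sin(0.3516838)
dV = 2308.6243 m/s = 2.3086 km/s

2.3086 km/s


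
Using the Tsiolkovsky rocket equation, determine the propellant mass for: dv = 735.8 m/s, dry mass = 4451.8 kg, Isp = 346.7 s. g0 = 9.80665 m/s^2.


ve = Isp * g0 = 346.7 * 9.80665 = 3399.965555 m/s
mass ratio = exp(dv/ve) = exp(735.8/3399.965555) = 1.24161625
m_prop = m_dry * (mr - 1) = 4451.8 * (1.24161625 - 1)
m_prop = 1075.6272 kg

1075.6272 kg


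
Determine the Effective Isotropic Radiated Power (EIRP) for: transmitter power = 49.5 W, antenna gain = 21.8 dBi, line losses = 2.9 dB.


Pt = 49.5 W = 16.9461 dBW
EIRP = Pt_dBW + Gt - losses = 16.9461 + 21.8 - 2.9 = 35.8461 dBW

35.8461 dBW


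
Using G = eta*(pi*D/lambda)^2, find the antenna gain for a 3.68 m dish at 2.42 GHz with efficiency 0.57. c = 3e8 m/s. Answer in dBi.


lambda = c/f = 3e8 / 2.42e+09 = 0.1239669 m
G = eta*(pi*D/lambda)^2 = 0.57*(pi*3.68/0.1239669)^2
G = 4957.4513 (linear)
G = 10*log10(4957.4513) = 36.9526 dBi

36.9526 dBi


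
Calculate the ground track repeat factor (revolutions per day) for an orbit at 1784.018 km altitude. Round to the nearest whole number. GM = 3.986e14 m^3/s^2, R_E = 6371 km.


r = 8.155018e+06 m
T = 2*pi*sqrt(r^3/mu) = 7329.0656 s = 122.1511 min
revs/day = 1440 / 122.1511 = 11.7887
Rounded: 12 revolutions per day

12 revolutions per day


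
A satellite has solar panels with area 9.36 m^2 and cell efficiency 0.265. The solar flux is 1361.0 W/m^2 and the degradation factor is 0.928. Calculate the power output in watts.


P = area * eta * S * degradation
P = 9.36 * 0.265 * 1361.0 * 0.928
P = 3132.7650 W

3132.7650 W


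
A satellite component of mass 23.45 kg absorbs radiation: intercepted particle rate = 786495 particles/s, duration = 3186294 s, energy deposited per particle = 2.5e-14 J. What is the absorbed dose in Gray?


Total energy deposited = rate * time * E_per
  = 786495 * 3186294 * 2.5e-14 = 0.06265011 J
Dose = E_total / mass = 0.06265011 / 23.45
Dose = 0.002671646 Gy

0.0027 Gy


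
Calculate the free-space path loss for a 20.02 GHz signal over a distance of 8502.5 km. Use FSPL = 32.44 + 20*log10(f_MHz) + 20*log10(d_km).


f = 20.02 GHz = 20020.0000 MHz
d = 8502.5 km
FSPL = 32.44 + 20*log10(20020.0000) + 20*log10(8502.5)
FSPL = 32.44 + 86.0293 + 78.5909
FSPL = 197.0602 dB

197.0602 dB


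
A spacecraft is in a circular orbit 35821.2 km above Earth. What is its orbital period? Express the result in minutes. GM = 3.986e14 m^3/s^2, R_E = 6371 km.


r = 42192.2000 km = 4.21922e+07 m
T = 2*pi*sqrt(r^3/mu) = 2*pi*sqrt(7.5109784e+22 / 3.986e14)
T = 86250.0743 s = 1437.5012 min

1437.5012 minutes


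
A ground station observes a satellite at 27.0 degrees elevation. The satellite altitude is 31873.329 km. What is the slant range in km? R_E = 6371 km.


h = 31873.329 km, el = 27.0 deg
d = -R_E*sin(el) + sqrt((R_E*sin(el))^2 + 2*R_E*h + h^2)
d = -6371.0000*sin(0.4712389) + sqrt((6371.0000*0.4539905)^2 + 2*6371.0000*31873.329 + 31873.329^2)
d = 34928.3204 km

34928.3204 km


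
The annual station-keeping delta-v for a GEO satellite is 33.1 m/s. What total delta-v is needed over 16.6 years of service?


dV = rate * years = 33.1 * 16.6
dV = 549.4600 m/s

549.4600 m/s


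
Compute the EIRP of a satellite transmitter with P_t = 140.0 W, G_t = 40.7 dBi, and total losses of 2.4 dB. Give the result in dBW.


Pt = 140.0 W = 21.4613 dBW
EIRP = Pt_dBW + Gt - losses = 21.4613 + 40.7 - 2.4 = 59.7613 dBW

59.7613 dBW


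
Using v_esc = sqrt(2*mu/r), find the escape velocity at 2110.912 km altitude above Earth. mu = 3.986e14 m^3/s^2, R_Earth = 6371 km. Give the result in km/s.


r = 6371.0 + 2110.912 = 8481.9120 km = 8.481912e+06 m
v_esc = sqrt(2*mu/r) = sqrt(2*3.986e14 / 8.481912e+06)
v_esc = 9694.7533 m/s = 9.6948 km/s

9.6948 km/s


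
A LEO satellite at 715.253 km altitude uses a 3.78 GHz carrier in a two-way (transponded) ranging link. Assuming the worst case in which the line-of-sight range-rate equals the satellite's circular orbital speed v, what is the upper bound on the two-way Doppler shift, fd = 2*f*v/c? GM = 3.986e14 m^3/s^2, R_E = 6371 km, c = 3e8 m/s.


r = 7.086253e+06 m
v = sqrt(mu/r) = 7499.9837 m/s (worst-case radial velocity)
f = 3.78 GHz = 3.78e+09 Hz
fd = 2*f*v/c = 2*3.78e+09*7499.9837/3.0e+08
fd = 188999.5896 Hz

188999.5896 Hz


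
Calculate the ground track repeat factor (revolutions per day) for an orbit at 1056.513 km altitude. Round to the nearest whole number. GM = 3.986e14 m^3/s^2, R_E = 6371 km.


r = 7.427513e+06 m
T = 2*pi*sqrt(r^3/mu) = 6370.5415 s = 106.1757 min
revs/day = 1440 / 106.1757 = 13.5624
Rounded: 14 revolutions per day

14 revolutions per day


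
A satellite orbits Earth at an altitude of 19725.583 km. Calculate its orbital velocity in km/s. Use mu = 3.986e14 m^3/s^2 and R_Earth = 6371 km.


r = R_E + alt = 6371.0 + 19725.583 = 26096.5830 km = 2.6096583e+07 m
v = sqrt(mu/r) = sqrt(3.986e14 / 2.6096583e+07) = 3908.2004 m/s = 3.9082 km/s

3.9082 km/s


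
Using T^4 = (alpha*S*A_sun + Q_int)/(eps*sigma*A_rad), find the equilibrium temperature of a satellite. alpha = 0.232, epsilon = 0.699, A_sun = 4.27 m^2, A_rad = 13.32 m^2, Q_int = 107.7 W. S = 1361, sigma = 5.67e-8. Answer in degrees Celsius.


Numerator = alpha*S*A_sun + Q_int = 0.232*1361*4.27 + 107.7 = 1455.9610 W
Denominator = eps*sigma*A_rad = 0.699*5.67e-8*13.32 = 5.2791556e-07 W/K^4
T^4 = 2.7579431e+09 K^4
T = 229.1640 K = -43.9860 C

-43.9860 degrees Celsius


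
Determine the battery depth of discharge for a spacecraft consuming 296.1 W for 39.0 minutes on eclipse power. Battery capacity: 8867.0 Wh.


E_used = P * t / 60 = 296.1 * 39.0 / 60 = 192.4650 Wh
DOD = E_used / E_total * 100 = 192.4650 / 8867.0 * 100
DOD = 2.1706 %

2.1706 %


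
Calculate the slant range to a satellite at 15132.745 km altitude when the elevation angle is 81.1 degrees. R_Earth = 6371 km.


h = 15132.745 km, el = 81.1 deg
d = -R_E*sin(el) + sqrt((R_E*sin(el))^2 + 2*R_E*h + h^2)
d = -6371.0000*sin(1.4155) + sqrt((6371.0000*0.9879599)^2 + 2*6371.0000*15132.745 + 15132.745^2)
d = 15186.8511 km

15186.8511 km


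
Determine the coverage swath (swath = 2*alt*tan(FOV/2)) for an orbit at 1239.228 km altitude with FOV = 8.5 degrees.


FOV = 8.5 deg = 0.148353 rad
swath = 2 * alt * tan(FOV/2) = 2 * 1239.228 * tan(0.07417649)
swath = 2 * 1239.228 * 0.07431284
swath = 184.1811 km

184.1811 km


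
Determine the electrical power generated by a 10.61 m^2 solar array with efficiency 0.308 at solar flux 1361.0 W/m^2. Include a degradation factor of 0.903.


P = area * eta * S * degradation
P = 10.61 * 0.308 * 1361.0 * 0.903
P = 4016.1690 W

4016.1690 W


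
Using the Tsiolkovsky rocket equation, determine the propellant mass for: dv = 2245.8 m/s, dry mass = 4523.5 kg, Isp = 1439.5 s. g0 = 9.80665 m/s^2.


ve = Isp * g0 = 1439.5 * 9.80665 = 14116.672675 m/s
mass ratio = exp(dv/ve) = exp(2245.8/14116.672675) = 1.17244168
m_prop = m_dry * (mr - 1) = 4523.5 * (1.17244168 - 1)
m_prop = 780.0399 kg

780.0399 kg


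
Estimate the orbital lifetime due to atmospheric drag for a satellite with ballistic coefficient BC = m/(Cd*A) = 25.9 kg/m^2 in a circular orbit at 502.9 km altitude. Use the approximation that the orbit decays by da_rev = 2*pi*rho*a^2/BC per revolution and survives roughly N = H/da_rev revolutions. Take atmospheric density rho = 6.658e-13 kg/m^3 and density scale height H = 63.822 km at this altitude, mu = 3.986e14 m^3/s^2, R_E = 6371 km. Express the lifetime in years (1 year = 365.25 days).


a = R_E + alt = 6873.9000 km = 6.8739e+06 m
da_rev = 2*pi*rho*a^2/BC = 2*pi*6.658e-13*(6.8739e+06)^2/25.9 = 7.631859 m per revolution
N = H/da_rev = 63822.0000 m / 7.631859 m = 8362.5763 revolutions
P = 2*pi*sqrt(a^3/mu) = 5671.7364 s
lifetime = N*P = 8362.5763 * 5671.7364 = 4.7430328e+07 s = 548.9621 days
years = 548.9621 / 365.25 = 1.5030 years

1.5030 years


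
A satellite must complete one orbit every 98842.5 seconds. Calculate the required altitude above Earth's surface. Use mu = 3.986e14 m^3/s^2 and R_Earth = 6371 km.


T = 98842.5 s
r = (mu*T^2/(4*pi^2))^(1/3) = (3.986e14 * 98842.5^2 / (4*pi^2))^(1/3)
r = 4.6204932e+07 m = 46204.9318 km
alt = r - R_E = 46204.9318 - 6371 = 39833.9318 km

39833.9318 km


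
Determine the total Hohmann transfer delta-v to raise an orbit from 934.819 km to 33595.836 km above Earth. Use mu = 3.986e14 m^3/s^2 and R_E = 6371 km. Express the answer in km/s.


r1 = 7305.8190 km = 7.305819e+06 m
r2 = 39966.8360 km = 3.9966836e+07 m
dv1 = sqrt(mu/r1)*(sqrt(2*r2/(r1+r2)) - 1) = 2218.5039 m/s
dv2 = sqrt(mu/r2)*(1 - sqrt(2*r1/(r1+r2))) = 1402.2961 m/s
total dv = |dv1| + |dv2| = 2218.5039 + 1402.2961 = 3620.8000 m/s = 3.6208 km/s

3.6208 km/s


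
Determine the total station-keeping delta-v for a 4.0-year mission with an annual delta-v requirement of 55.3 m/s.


dV = rate * years = 55.3 * 4.0
dV = 221.2000 m/s

221.2000 m/s


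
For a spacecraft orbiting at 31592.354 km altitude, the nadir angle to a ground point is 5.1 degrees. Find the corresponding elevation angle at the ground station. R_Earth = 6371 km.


r = R_E + alt = 37963.3540 km
Law of sines in the satellite / Earth-center / ground-point triangle:
  sin(nadir)/R_E = sin(90 + el)/r  =>  cos(el) = (r/R_E)*sin(nadir)
cos(el) = (37963.3540 / 6371.0000) * sin(5.1 deg) = 0.5297011
el = arccos(0.5297011) = 58.0147 deg
(Earth-central angle = 90 - nadir - el = 26.8853 deg)

58.0147 degrees


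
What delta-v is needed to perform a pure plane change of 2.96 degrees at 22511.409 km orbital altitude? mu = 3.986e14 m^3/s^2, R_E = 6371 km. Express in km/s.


r = 28882.4090 km = 2.8882409e+07 m
V = sqrt(mu/r) = 3714.9412 m/s
di = 2.96 deg = 0.05166175 rad
dV = 2*V*sin(di/2) = 2*3714.9412*sin(0.02583087)
dV = 191.8990 m/s = 0.191899 km/s

0.1919 km/s


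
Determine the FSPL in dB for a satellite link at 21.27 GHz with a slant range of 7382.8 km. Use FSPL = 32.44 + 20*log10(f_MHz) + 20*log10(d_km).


f = 21.27 GHz = 21270.0000 MHz
d = 7382.8 km
FSPL = 32.44 + 20*log10(21270.0000) + 20*log10(7382.8)
FSPL = 32.44 + 86.5553 + 77.3644
FSPL = 196.3598 dB

196.3598 dB


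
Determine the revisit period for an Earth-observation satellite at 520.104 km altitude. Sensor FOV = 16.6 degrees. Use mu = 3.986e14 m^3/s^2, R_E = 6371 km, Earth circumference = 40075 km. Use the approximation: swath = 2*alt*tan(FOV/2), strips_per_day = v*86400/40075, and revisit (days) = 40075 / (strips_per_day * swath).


swath = 2*520.104*tan(0.1448623) = 151.7499 km
v = sqrt(mu/r) = 7605.4383 m/s = 7.6054 km/s
strips/day = v*86400/40075 = 7.6054*86400/40075 = 16.3970
coverage/day = strips * swath = 16.3970 * 151.7499 = 2488.2440 km
revisit = 40075 / 2488.2440 = 16.1057 days

16.1057 days


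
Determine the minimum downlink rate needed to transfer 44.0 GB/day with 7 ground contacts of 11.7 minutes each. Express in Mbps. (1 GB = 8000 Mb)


total contact time = 7 * 11.7 * 60 = 4914.0000 s
data = 44.0 GB = 352000.0000 Mb
rate = 352000.0000 / 4914.0000 = 71.6321 Mbps

71.6321 Mbps


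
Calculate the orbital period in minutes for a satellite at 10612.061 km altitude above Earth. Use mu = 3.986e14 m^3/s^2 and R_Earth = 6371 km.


r = 16983.0610 km = 1.6983061e+07 m
T = 2*pi*sqrt(r^3/mu) = 2*pi*sqrt(4.8983285e+21 / 3.986e14)
T = 22025.9767 s = 367.0996 min

367.0996 minutes


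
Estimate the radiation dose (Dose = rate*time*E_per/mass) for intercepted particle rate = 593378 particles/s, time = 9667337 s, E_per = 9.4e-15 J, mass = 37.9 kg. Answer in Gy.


Total energy deposited = rate * time * E_per
  = 593378 * 9667337 * 9.4e-15 = 0.05392202 J
Dose = E_total / mass = 0.05392202 / 37.9
Dose = 0.001422745 Gy

0.0014 Gy


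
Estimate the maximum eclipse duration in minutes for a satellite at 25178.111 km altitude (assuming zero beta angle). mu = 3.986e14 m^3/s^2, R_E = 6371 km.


r = 31549.1110 km
T = 929.4813 min
Eclipse fraction = arcsin(R_E/r)/pi = arcsin(6371.0000/31549.1110)/pi
= arcsin(0.2019391)/pi = 0.06472432
Eclipse duration = 0.06472432 * 929.4813 = 60.1600 min

60.1600 minutes


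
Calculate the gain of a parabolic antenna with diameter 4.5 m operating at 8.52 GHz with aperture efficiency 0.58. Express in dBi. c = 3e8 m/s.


lambda = c/f = 3e8 / 8.52e+09 = 0.03521127 m
G = eta*(pi*D/lambda)^2 = 0.58*(pi*4.5/0.03521127)^2
G = 93495.2283 (linear)
G = 10*log10(93495.2283) = 49.7079 dBi

49.7079 dBi


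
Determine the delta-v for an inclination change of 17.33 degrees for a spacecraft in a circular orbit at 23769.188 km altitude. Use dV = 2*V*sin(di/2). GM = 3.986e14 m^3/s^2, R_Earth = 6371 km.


r = 30140.1880 km = 3.0140188e+07 m
V = sqrt(mu/r) = 3636.6011 m/s
di = 17.33 deg = 0.3024656 rad
dV = 2*V*sin(di/2) = 2*3636.6011*sin(0.1512328)
dV = 1095.7585 m/s = 1.0958 km/s

1.0958 km/s


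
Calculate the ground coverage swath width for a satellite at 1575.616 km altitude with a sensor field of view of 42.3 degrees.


FOV = 42.3 deg = 0.7382743 rad
swath = 2 * alt * tan(FOV/2) = 2 * 1575.616 * tan(0.3691371)
swath = 2 * 1575.616 * 0.3868708
swath = 1219.1197 km

1219.1197 km


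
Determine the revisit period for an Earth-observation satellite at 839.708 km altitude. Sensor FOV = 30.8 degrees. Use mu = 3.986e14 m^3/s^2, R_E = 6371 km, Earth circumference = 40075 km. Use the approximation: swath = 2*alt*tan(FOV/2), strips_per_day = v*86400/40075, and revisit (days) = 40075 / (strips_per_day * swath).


swath = 2*839.708*tan(0.2687807) = 462.5882 km
v = sqrt(mu/r) = 7434.9781 m/s = 7.4350 km/s
strips/day = v*86400/40075 = 7.4350*86400/40075 = 16.0295
coverage/day = strips * swath = 16.0295 * 462.5882 = 7415.0569 km
revisit = 40075 / 7415.0569 = 5.4045 days

5.4045 days


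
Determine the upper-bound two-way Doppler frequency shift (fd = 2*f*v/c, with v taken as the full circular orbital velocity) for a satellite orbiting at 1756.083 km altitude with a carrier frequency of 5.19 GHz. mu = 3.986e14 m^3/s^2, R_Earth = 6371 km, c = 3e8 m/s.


r = 8.127083e+06 m
v = sqrt(mu/r) = 7003.2769 m/s (worst-case radial velocity)
f = 5.19 GHz = 5.19e+09 Hz
fd = 2*f*v/c = 2*5.19e+09*7003.2769/3.0e+08
fd = 242313.3816 Hz

242313.3816 Hz


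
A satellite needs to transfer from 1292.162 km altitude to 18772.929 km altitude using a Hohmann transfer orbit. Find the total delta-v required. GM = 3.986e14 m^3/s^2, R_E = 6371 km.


r1 = 7663.1620 km = 7.663162e+06 m
r2 = 25143.9290 km = 2.5143929e+07 m
dv1 = sqrt(mu/r1)*(sqrt(2*r2/(r1+r2)) - 1) = 1717.0477 m/s
dv2 = sqrt(mu/r2)*(1 - sqrt(2*r1/(r1+r2))) = 1260.1815 m/s
total dv = |dv1| + |dv2| = 1717.0477 + 1260.1815 = 2977.2291 m/s = 2.9772 km/s

2.9772 km/s


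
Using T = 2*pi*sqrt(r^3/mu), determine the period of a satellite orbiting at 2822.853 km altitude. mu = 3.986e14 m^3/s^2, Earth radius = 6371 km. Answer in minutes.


r = 9193.8530 km = 9.193853e+06 m
T = 2*pi*sqrt(r^3/mu) = 2*pi*sqrt(7.771282e+20 / 3.986e14)
T = 8773.1904 s = 146.2198 min

146.2198 minutes


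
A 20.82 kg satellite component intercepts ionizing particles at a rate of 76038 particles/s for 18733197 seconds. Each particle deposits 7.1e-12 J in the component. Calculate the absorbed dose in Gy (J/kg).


Total energy deposited = rate * time * E_per
  = 76038 * 18733197 * 7.1e-12 = 10.1135 J
Dose = E_total / mass = 10.1135 / 20.82
Dose = 0.4857583 Gy

0.4858 Gy


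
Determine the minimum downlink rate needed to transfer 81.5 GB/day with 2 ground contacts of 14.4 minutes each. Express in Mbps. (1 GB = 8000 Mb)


total contact time = 2 * 14.4 * 60 = 1728.0000 s
data = 81.5 GB = 652000.0000 Mb
rate = 652000.0000 / 1728.0000 = 377.3148 Mbps

377.3148 Mbps


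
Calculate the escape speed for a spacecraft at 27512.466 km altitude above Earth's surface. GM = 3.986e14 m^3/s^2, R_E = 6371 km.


r = 6371.0 + 27512.466 = 33883.4660 km = 3.3883466e+07 m
v_esc = sqrt(2*mu/r) = sqrt(2*3.986e14 / 3.3883466e+07)
v_esc = 4850.5360 m/s = 4.8505 km/s

4.8505 km/s


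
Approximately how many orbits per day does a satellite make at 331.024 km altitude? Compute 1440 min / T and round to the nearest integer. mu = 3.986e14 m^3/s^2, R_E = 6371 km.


r = 6.702024e+06 m
T = 2*pi*sqrt(r^3/mu) = 5460.3463 s = 91.0058 min
revs/day = 1440 / 91.0058 = 15.8232
Rounded: 16 revolutions per day

16 revolutions per day


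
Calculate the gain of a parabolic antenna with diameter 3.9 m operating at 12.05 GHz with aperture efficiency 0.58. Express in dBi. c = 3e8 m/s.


lambda = c/f = 3e8 / 1.205e+10 = 0.02489627 m
G = eta*(pi*D/lambda)^2 = 0.58*(pi*3.9/0.02489627)^2
G = 140471.6027 (linear)
G = 10*log10(140471.6027) = 51.4759 dBi

51.4759 dBi


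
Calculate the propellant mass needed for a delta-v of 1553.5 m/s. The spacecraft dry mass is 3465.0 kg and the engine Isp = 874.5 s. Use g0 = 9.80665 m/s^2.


ve = Isp * g0 = 874.5 * 9.80665 = 8575.915425 m/s
mass ratio = exp(dv/ve) = exp(1553.5/8575.915425) = 1.19859117
m_prop = m_dry * (mr - 1) = 3465.0 * (1.19859117 - 1)
m_prop = 688.1184 kg

688.1184 kg


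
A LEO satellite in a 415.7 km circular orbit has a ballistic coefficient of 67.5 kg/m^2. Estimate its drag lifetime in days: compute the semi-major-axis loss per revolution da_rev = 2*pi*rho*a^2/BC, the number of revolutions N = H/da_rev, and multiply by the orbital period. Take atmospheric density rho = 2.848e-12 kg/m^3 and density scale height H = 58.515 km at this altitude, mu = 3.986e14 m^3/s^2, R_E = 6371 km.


a = R_E + alt = 6786.7000 km = 6.7867e+06 m
da_rev = 2*pi*rho*a^2/BC = 2*pi*2.848e-12*(6.7867e+06)^2/67.5 = 12.210498 m per revolution
N = H/da_rev = 58515.0000 m / 12.210498 m = 4792.1878 revolutions
P = 2*pi*sqrt(a^3/mu) = 5564.1547 s
lifetime = N*P = 4792.1878 * 5564.1547 = 2.6664474e+07 s = 308.6166 days

308.6166 days
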